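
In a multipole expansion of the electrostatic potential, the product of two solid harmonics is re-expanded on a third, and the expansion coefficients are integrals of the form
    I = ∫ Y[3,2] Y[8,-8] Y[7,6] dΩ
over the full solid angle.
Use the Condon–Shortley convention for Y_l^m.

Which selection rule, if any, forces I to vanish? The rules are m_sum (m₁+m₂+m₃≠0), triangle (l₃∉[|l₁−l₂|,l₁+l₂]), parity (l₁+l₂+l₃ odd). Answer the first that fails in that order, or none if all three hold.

none

Σmᵢ = 0  ✓
l₃∈[|l₁−l₂|,l₁+l₂]=[5,11], have l₃=7  ✓
Σlᵢ = 18 ⇒ even  ✓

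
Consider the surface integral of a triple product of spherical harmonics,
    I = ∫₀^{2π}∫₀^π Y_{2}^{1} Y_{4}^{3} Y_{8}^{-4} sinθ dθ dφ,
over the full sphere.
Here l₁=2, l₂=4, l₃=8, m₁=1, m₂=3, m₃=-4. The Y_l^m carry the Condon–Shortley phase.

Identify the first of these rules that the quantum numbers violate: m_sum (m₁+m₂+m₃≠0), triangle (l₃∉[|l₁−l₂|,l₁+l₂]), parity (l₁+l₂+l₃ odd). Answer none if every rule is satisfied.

triangle

m₁+m₂+m₃ = 1 + 3 − 4 = 0  ✓
triangle: |2−4|=2 ≤ l₃=8 ≤ 2+4=6  ✗
parity: l₁+l₂+l₃ = 14 is even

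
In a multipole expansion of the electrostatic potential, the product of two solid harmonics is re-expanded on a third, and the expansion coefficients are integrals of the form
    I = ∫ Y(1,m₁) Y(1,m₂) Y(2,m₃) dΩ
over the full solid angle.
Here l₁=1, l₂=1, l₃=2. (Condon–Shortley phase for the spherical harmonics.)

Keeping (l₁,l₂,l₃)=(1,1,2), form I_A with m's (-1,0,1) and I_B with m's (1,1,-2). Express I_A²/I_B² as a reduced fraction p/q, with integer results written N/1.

Shared (l₁,l₂,l₃)=(1,1,2): N and (l;000)² cancel in I_A²/I_B².
A: Δ = 0!·2!·2!/5! = 1/30; Racah Σ t=0..0: t=0:+1/2 = 1/2; ⇒ 3j(1 1 2; -1 0 1)² = 1/10, sgn -1
B: Δ = 0!·2!·2!/5! = 1/30; Racah Σ t=0..0: t=0:+1/4 = 1/4; ⇒ 3j(1 1 2; 1 1 -2)² = 1/5, sgn +1
I_A²/I_B² = (1/10)/(1/5) = 1/2

1/2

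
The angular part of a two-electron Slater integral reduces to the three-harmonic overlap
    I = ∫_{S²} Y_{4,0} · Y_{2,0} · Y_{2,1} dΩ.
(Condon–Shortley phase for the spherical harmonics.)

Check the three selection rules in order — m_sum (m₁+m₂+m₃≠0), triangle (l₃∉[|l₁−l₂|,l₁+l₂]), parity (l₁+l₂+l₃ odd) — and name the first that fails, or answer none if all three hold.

m_sum

azimuthal sum: 0 + 0 + 1 = 1  ✗
2 ≤ 2 ≤ 6 (triangle on l)
L = 4 + 2 + 2 = 8 (even)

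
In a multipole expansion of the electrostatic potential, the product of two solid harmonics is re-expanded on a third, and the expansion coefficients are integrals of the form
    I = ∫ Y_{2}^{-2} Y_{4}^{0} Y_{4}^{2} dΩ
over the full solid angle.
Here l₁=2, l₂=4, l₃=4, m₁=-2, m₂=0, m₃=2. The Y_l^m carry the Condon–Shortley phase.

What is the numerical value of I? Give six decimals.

Rules hold: Σm=0, L=10 even, 2≤4≤6.
N = 5·9·9 = 405
Δ = 2!·2!·6!/11! = 1/13860
Racah Σ t=0..2: t=0:+1/192 t=1:−1/36 t=2:+1/192 = -5/288
⇒ 3j(2 4 4; 0 0 0)² = 20/693, sgn -1
Racah Σ t=2..2: t=2:+1/192 = 1/192
⇒ 3j(2 4 4; -2 0 2)² = 3/77, sgn +1
4πI² = N·(3j₀)²·(3jₘ)² = 2700/5929
I = -1·√(0.455389/4π) = -0.19036462

-0.190365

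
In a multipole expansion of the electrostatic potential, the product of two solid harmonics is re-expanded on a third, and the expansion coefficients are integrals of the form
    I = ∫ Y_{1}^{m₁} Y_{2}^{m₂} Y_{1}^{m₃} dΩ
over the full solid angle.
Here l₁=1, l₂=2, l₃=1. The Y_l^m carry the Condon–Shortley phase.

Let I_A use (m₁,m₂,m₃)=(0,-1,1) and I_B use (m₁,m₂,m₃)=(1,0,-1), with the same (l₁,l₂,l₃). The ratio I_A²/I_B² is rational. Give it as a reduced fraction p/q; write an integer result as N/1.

3/1

l's match ⇒ only the (l;m) 3-j factors differ between A and B.
A: triangle coeff Δ(1,2,1) = 1/30; Σ_t [1,1]: t=1:−1/2 = -1/2; (3j)²=1/10 [(1 2 1; 0 -1 1)], sign=-1
B: triangle coeff Δ(1,2,1) = 1/30; Σ_t [0,0]: t=0:+1/4 = 1/4; (3j)²=1/30 [(1 2 1; 1 0 -1)], sign=+1
I_A²/I_B² = (1/10)/(1/30) = 3/1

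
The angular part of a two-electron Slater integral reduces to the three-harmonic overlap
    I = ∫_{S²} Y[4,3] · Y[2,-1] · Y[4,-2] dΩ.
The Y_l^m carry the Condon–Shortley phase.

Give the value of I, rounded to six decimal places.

Rules hold: Σm=0, L=10 even, 2≤4≤6.
N = 9·5·9 = 405
Δ = 2!·6!·2!/11! = 1/13860
Racah Σ t=0..2: t=0:+1/192 t=1:−1/36 t=2:+1/192 = -5/288
⇒ 3j(4 2 4; 0 0 0)² = 20/693, sgn -1
Racah Σ t=0..1: t=0:+1/240 t=1:−1/1440 = 1/288
⇒ 3j(4 2 4; 3 -1 -2)² = 5/132, sgn +1
4πI² = N·(3j₀)²·(3jₘ)² = 375/847
I = -1·√(0.442739/4π) = -0.18770204

-0.187702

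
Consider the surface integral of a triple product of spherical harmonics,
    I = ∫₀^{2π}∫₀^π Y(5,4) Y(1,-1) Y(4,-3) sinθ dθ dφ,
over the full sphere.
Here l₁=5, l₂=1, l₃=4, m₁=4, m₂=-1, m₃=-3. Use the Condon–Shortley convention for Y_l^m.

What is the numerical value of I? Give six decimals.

0.294638

m-sum 0 ✓  L=10 even ✓  4≤4≤6 ✓
Π(2lᵢ+1) = 11×3×9 = 297
triangle coeff Δ(5,1,4) = 1/495
Σ_t [1,1]: t=1:−1/576 = -1/576
(3j)²=5/99 [(5 1 4; 0 0 0)], sign=-1
Σ_t [0,0]: t=0:+1/10080 = 1/10080
(3j)²=4/55 [(5 1 4; 4 -1 -3)], sign=-1
⇒ 4πI² = 12/11
I = (+1)√(12/11/(4π)) = 0.29463840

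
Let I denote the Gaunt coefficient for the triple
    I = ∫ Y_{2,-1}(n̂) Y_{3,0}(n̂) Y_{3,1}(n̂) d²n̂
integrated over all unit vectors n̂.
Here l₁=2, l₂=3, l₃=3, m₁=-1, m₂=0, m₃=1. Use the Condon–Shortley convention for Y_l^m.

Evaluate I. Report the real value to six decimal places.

Checks pass: Σm=0; 8 even; l₃=3∈[1,5].
(2·2+1)(2·3+1)(2·3+1) = 245
Δ: 2! 2! 4! / 9! → 1/3780
sum: t=0:+1/24 t=1:−1/4 t=2:+1/24 = -1/6
3j²(2 3 3; 0 0 0) = Δ·Π!·Σ² = 4/105  (sign +1)
sum: t=1:−1/8 t=2:+1/12 = -1/24
3j²(2 3 3; -1 0 1) = Δ·Π!·Σ² = 1/210  (sign -1)
combine: 4πI² = 245·4/105·1/210 = 2/45
take √, sign -1: I = -0.05947080

-0.059471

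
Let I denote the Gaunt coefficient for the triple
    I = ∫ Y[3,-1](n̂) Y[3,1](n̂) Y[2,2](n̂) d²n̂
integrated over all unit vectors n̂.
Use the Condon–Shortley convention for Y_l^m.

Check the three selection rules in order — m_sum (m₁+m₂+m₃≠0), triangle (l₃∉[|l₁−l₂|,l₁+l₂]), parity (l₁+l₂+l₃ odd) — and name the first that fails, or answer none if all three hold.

Σmᵢ = 2  ✗
l₃∈[|l₁−l₂|,l₁+l₂]=[0,6], have l₃=2
Σlᵢ = 8 ⇒ even

m_sum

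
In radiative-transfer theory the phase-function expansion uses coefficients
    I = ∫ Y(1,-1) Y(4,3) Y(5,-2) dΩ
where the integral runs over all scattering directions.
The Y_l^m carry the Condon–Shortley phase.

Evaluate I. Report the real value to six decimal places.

0.085055

Rules hold: Σm=0, L=10 even, 3≤5≤5.
N = 3·9·11 = 297
Δ = 0!·2!·8!/11! = 1/495
Racah Σ t=0..0: t=0:+1/576 = 1/576
⇒ 3j(1 4 5; 0 0 0)² = 5/99, sgn -1
Racah Σ t=0..0: t=0:+1/10080 = 1/10080
⇒ 3j(1 4 5; -1 3 -2)² = 1/165, sgn -1
4πI² = N·(3j₀)²·(3jₘ)² = 1/11
I = +1·√(0.0909091/4π) = 0.08505478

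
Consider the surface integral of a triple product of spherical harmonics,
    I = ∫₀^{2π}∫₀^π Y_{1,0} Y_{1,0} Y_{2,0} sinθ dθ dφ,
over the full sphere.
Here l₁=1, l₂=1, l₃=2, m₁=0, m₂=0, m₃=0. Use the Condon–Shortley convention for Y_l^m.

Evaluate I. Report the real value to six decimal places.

m-sum 0 ✓  L=4 even ✓  0≤2≤2 ✓
Π(2lᵢ+1) = 3×3×5 = 45
triangle coeff Δ(1,1,2) = 1/30
Σ_t [0,0]: t=0:+1/1 = 1/1
(3j)²=2/15 [(1 1 2; 0 0 0)], sign=+1
(m-triple is (0,0,0) — same symbol as above.)
⇒ 4πI² = 4/5
I = (+1)√(4/5/(4π)) = 0.25231325

0.252313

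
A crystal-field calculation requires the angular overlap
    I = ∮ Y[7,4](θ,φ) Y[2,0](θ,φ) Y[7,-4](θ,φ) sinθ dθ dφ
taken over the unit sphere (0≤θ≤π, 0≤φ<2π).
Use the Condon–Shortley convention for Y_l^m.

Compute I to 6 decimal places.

0.022834

m-sum 0 ✓  L=16 even ✓  5≤7≤9 ✓
Π(2lᵢ+1) = 15×5×15 = 1125
triangle coeff Δ(7,2,7) = 1/185640
Σ_t [0,2]: t=0:+1/2419200 t=1:−1/518400 t=2:+1/2419200 = -1/907200
(3j)²=56/3315 [(7 2 7; 0 0 0)], sign=+1
Σ_t [0,2]: t=0:+1/8709120 t=1:−1/7257600 t=2:+1/159667200 = -1/59875200
(3j)²=8/23205 [(7 2 7; 4 0 -4)], sign=+1
⇒ 4πI² = 320/48841
I = (+1)√(320/48841/(4π)) = 0.02283378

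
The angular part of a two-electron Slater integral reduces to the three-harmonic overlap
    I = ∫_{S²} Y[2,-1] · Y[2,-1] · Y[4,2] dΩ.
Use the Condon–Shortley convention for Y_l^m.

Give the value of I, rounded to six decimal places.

Checks pass: Σm=0; 8 even; l₃=4∈[0,4].
(2·2+1)(2·2+1)(2·4+1) = 225
Δ: 0! 4! 4! / 9! → 1/630
sum: t=0:+1/16 = 1/16
3j²(2 2 4; 0 0 0) = Δ·Π!·Σ² = 2/35  (sign +1)
sum: t=0:+1/36 = 1/36
3j²(2 2 4; -1 -1 2) = Δ·Π!·Σ² = 4/63  (sign +1)
combine: 4πI² = 225·2/35·4/63 = 40/49
take √, sign +1: I = 0.25487487

0.254875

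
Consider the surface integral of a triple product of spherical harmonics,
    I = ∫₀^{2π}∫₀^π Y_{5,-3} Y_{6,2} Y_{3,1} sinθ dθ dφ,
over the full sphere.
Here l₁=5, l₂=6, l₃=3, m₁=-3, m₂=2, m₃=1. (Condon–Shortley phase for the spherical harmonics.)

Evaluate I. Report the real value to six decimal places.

-0.145631

Checks pass: Σm=0; 14 even; l₃=3∈[1,11].
(2·5+1)(2·6+1)(2·3+1) = 1001
Δ: 8! 2! 4! / 15! → 1/675675
sum: t=3:−1/8640 t=4:+1/2304 t=5:−1/8640 = 7/34560
3j²(5 6 3; 0 0 0) = Δ·Π!·Σ² = 7/429  (sign -1)
sum: t=6:+1/11520 t=7:−1/30240 t=8:+1/1935360 = 1/18432
3j²(5 6 3; -3 2 1) = Δ·Π!·Σ² = 7/429  (sign +1)
combine: 4πI² = 1001·7/429·7/429 = 343/1287
take √, sign -1: I = -0.14563067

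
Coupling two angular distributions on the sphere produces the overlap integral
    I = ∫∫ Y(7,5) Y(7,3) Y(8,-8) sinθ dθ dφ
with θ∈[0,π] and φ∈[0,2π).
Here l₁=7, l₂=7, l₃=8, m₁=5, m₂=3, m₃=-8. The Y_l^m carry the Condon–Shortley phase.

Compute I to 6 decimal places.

-0.154479

Rules hold: Σm=0, L=22 even, 0≤8≤14.
N = 15·15·17 = 3825
Δ = 6!·8!·8!/23! = 1/22086194130
Racah Σ t=0..6: t=0:+1/18289152000 t=1:−1/248832000 t=2:+1/24883200 t=3:−1/11943936 t=4:+1/24883200 t=5:−1/248832000 t=6:+1/18289152000 = -11/975421440
⇒ 3j(7 7 8; 0 0 0)² = 1750/289731, sgn -1
Racah Σ t=2..2: t=2:+1/78033715200 = 1/78033715200
⇒ 3j(7 7 8; 5 3 -8)² = 675/52003, sgn +1
4πI² = N·(3j₀)²·(3jₘ)² = 12656250/42204149
I = -1·√(0.299882/4π) = -0.15447920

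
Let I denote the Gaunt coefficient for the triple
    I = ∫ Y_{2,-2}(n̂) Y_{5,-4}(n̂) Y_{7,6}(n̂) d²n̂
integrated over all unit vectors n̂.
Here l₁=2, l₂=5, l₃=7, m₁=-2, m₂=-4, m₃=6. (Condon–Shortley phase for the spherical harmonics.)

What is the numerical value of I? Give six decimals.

0.303018

m-sum 0 ✓  L=14 even ✓  3≤7≤7 ✓
Π(2lᵢ+1) = 5×11×15 = 825
triangle coeff Δ(2,5,7) = 1/15015
Σ_t [0,0]: t=0:+1/57600 = 1/57600
(3j)²=21/715 [(2 5 7; 0 0 0)], sign=-1
Σ_t [0,0]: t=0:+1/8709120 = 1/8709120
(3j)²=1/21 [(2 5 7; -2 -4 6)], sign=-1
⇒ 4πI² = 15/13
I = (+1)√(15/13/(4π)) = 0.30301841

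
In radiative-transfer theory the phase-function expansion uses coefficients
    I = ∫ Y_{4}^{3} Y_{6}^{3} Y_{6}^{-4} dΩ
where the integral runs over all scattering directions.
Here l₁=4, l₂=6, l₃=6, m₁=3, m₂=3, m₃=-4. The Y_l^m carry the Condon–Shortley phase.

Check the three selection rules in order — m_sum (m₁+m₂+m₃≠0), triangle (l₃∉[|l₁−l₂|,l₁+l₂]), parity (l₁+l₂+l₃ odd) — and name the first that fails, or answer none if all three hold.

m₁+m₂+m₃ = 3 + 3 − 4 = 2  ✗
triangle: |4−6|=2 ≤ l₃=6 ≤ 4+6=10
parity: l₁+l₂+l₃ = 16 is even

m_sum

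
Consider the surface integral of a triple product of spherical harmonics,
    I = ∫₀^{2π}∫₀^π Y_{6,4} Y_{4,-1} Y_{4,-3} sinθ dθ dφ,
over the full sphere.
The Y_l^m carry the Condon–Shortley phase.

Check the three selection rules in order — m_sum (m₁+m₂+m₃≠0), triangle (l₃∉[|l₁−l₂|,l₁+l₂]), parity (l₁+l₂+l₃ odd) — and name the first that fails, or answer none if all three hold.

Σmᵢ = 0  ✓
l₃∈[|l₁−l₂|,l₁+l₂]=[2,10], have l₃=4  ✓
Σlᵢ = 14 ⇒ even  ✓

none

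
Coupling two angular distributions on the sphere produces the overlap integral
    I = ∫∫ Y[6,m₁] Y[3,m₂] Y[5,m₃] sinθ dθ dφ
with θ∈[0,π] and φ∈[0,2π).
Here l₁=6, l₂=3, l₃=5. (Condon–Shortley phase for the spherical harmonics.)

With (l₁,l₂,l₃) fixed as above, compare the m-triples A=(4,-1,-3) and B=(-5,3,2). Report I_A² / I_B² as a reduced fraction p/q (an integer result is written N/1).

5/11

Same 6,3,5: normalisation and zero-m 3j drop out of the ratio.
A: Δ: 4! 8! 2! / 15! → 1/675675; sum: t=0:+1/69120 t=1:−1/30240 t=2:+1/322560 = -1/64512; 3j²(6 3 5; 4 -1 -3) = Δ·Π!·Σ² = 10/1001  (sign -1)
B: Δ: 4! 8! 2! / 15! → 1/675675; sum: t=4:+1/241920 = 1/241920; 3j²(6 3 5; -5 3 2) = Δ·Π!·Σ² = 2/91  (sign -1)
I_A²/I_B² = (10/1001)/(2/91) = 5/11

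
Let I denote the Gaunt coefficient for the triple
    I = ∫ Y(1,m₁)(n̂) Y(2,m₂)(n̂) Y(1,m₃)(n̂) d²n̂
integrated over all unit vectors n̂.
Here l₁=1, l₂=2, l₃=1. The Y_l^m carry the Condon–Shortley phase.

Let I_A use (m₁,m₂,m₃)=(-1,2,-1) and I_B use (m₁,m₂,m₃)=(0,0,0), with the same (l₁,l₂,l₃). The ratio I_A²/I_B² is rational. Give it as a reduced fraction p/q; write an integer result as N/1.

3/2

l's match ⇒ only the (l;m) 3-j factors differ between A and B.
A: triangle coeff Δ(1,2,1) = 1/30; Σ_t [2,2]: t=2:+1/4 = 1/4; (3j)²=1/5 [(1 2 1; -1 2 -1)], sign=+1
B: triangle coeff Δ(1,2,1) = 1/30; Σ_t [1,1]: t=1:−1/1 = -1/1; (3j)²=2/15 [(1 2 1; 0 0 0)], sign=+1
I_A²/I_B² = (1/5)/(2/15) = 3/2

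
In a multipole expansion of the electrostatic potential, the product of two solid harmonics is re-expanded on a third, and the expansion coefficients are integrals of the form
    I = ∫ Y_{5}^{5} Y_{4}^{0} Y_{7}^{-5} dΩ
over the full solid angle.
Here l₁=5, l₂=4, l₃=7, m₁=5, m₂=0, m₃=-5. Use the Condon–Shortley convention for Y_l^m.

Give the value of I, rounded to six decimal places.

0.181642

Checks pass: Σm=0; 16 even; l₃=7∈[1,9].
(2·5+1)(2·4+1)(2·7+1) = 1485
Δ: 2! 8! 6! / 17! → 1/6126120
sum: t=0:+1/69120 t=1:−1/20736 t=2:+1/69120 = -1/51840
3j²(5 4 7; 0 0 0) = Δ·Π!·Σ² = 280/21879  (sign +1)
sum: t=0:+1/3870720 = 1/3870720
3j²(5 4 7; 5 0 -5) = Δ·Π!·Σ² = 135/6188  (sign +1)
combine: 4πI² = 1485·280/21879·135/6188 = 20250/48841
take √, sign +1: I = 0.18164160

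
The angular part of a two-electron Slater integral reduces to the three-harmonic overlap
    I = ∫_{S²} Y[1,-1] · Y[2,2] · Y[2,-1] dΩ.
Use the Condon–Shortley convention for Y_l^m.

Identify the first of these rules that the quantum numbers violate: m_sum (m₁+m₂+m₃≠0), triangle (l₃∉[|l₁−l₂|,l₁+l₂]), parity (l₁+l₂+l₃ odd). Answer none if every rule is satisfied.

Σmᵢ = 0  ✓
l₃∈[|l₁−l₂|,l₁+l₂]=[1,3], have l₃=2  ✓
Σlᵢ = 5 ⇒ odd  ✗

parity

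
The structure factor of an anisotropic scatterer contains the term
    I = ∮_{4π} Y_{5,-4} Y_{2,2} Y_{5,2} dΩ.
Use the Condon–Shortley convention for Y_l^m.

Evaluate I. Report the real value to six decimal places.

Rules hold: Σm=0, L=12 even, 3≤5≤7.
N = 11·5·11 = 605
Δ = 2!·8!·2!/13! = 1/38610
Racah Σ t=0..2: t=0:+1/2880 t=1:−1/576 t=2:+1/2880 = -1/960
⇒ 3j(5 2 5; 0 0 0)² = 10/429, sgn +1
Racah Σ t=2..2: t=2:+1/20160 = 1/20160
⇒ 3j(5 2 5; -4 2 2)² = 12/715, sgn -1
4πI² = N·(3j₀)²·(3jₘ)² = 40/169
I = -1·√(0.236686/4π) = -0.13724032

-0.137240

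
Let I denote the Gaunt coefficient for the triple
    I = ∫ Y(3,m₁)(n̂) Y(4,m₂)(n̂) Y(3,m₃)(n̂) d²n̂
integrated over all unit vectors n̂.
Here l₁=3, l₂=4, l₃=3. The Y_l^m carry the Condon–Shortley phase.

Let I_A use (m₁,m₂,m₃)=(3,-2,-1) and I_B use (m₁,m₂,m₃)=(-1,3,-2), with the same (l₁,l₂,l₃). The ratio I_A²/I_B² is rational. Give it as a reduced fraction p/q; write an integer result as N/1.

27/7

Shared (l₁,l₂,l₃)=(3,4,3): N and (l;000)² cancel in I_A²/I_B².
A: Δ = 4!·2!·4!/11! = 1/34650; Racah Σ t=0..0: t=0:+1/192 = 1/192; ⇒ 3j(3 4 3; 3 -2 -1)² = 3/77, sgn +1
B: Δ = 4!·2!·4!/11! = 1/34650; Racah Σ t=3..4: t=3:−1/144 t=4:+1/288 = -1/288; ⇒ 3j(3 4 3; -1 3 -2)² = 1/99, sgn +1
I_A²/I_B² = (3/77)/(1/99) = 27/7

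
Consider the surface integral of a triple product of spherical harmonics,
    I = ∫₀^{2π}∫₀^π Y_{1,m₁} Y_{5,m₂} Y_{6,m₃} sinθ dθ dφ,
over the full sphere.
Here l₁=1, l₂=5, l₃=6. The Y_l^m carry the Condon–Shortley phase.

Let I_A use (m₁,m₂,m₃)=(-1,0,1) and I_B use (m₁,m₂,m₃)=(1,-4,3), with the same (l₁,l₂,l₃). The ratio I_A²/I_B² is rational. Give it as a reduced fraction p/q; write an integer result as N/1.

7/1

Shared (l₁,l₂,l₃)=(1,5,6): N and (l;000)² cancel in I_A²/I_B².
A: Δ = 0!·2!·10!/13! = 1/858; Racah Σ t=0..0: t=0:+1/28800 = 1/28800; ⇒ 3j(1 5 6; -1 0 1)² = 7/286, sgn -1
B: Δ = 0!·2!·10!/13! = 1/858; Racah Σ t=0..0: t=0:+1/725760 = 1/725760; ⇒ 3j(1 5 6; 1 -4 3)² = 1/286, sgn -1
I_A²/I_B² = (7/286)/(1/286) = 7/1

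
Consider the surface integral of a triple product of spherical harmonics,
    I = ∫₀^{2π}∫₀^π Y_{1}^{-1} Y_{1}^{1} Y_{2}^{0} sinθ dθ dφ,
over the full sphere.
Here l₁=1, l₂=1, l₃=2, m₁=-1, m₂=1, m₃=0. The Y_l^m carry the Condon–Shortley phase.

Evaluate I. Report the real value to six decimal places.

0.126157

Checks pass: Σm=0; 4 even; l₃=2∈[0,2].
(2·1+1)(2·1+1)(2·2+1) = 45
Δ: 0! 2! 2! / 5! → 1/30
sum: t=0:+1/1 = 1/1
3j²(1 1 2; 0 0 0) = Δ·Π!·Σ² = 2/15  (sign +1)
sum: t=0:+1/4 = 1/4
3j²(1 1 2; -1 1 0) = Δ·Π!·Σ² = 1/30  (sign +1)
combine: 4πI² = 45·2/15·1/30 = 1/5
take √, sign +1: I = 0.12615663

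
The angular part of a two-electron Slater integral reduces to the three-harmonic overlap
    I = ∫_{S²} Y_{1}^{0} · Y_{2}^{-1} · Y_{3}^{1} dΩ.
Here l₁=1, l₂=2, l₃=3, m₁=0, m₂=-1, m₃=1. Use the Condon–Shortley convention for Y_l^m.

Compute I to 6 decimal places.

Checks pass: Σm=0; 6 even; l₃=3∈[1,3].
(2·1+1)(2·2+1)(2·3+1) = 105
Δ: 0! 2! 4! / 7! → 1/105
sum: t=0:+1/4 = 1/4
3j²(1 2 3; 0 0 0) = Δ·Π!·Σ² = 3/35  (sign -1)
sum: t=0:+1/6 = 1/6
3j²(1 2 3; 0 -1 1) = Δ·Π!·Σ² = 8/105  (sign +1)
combine: 4πI² = 105·3/35·8/105 = 24/35
take √, sign -1: I = -0.23359668

-0.233597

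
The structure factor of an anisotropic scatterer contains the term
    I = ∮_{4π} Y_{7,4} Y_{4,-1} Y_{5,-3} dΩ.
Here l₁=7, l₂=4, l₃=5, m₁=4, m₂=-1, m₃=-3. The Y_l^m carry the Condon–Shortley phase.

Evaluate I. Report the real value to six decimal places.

m-sum 0 ✓  L=16 even ✓  3≤5≤11 ✓
Π(2lᵢ+1) = 15×9×11 = 1485
triangle coeff Δ(7,4,5) = 1/6126120
Σ_t [2,4]: t=2:+1/69120 t=3:−1/20736 t=4:+1/69120 = -1/51840
(3j)²=280/21879 [(7 4 5; 0 0 0)], sign=+1
Σ_t [1,3]: t=1:−1/345600 t=2:+1/241920 t=3:−1/2903040 = 13/14515200
(3j)²=13/7140 [(7 4 5; 4 -1 -3)], sign=+1
⇒ 4πI² = 10/289
I = (+1)√(10/289/(4π)) = 0.05247424

0.052474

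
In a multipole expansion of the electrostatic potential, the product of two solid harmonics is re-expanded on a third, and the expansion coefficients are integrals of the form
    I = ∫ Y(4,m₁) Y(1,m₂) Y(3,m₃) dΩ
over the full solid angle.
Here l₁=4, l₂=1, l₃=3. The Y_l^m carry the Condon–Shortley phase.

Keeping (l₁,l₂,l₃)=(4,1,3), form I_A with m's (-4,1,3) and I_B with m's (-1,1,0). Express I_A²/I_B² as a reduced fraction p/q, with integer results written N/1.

Same 4,1,3: normalisation and zero-m 3j drop out of the ratio.
A: Δ: 2! 6! 0! / 9! → 1/252; sum: t=2:+1/1440 = 1/1440; 3j²(4 1 3; -4 1 3) = Δ·Π!·Σ² = 1/9  (sign +1)
B: Δ: 2! 6! 0! / 9! → 1/252; sum: t=2:+1/72 = 1/72; 3j²(4 1 3; -1 1 0) = Δ·Π!·Σ² = 5/126  (sign -1)
I_A²/I_B² = (1/9)/(5/126) = 14/5

14/5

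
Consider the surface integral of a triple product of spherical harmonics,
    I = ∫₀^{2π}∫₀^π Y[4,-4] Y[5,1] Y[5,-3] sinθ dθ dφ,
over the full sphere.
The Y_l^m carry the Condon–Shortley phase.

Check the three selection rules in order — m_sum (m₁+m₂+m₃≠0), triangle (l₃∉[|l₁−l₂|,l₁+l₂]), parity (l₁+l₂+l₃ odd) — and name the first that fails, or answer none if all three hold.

m₁+m₂+m₃ = -4 + 1 − 3 = -6  ✗
triangle: |4−5|=1 ≤ l₃=5 ≤ 4+5=9
parity: l₁+l₂+l₃ = 14 is even

m_sum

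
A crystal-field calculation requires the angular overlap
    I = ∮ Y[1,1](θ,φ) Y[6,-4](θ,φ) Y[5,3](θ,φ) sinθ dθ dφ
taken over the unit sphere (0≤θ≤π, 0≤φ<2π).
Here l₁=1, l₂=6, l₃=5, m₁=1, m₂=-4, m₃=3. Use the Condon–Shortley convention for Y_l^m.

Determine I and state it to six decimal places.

0.274090

Checks pass: Σm=0; 12 even; l₃=5∈[5,7].
(2·1+1)(2·6+1)(2·5+1) = 429
Δ: 2! 0! 10! / 13! → 1/858
sum: t=1:−1/14400 = -1/14400
3j²(1 6 5; 0 0 0) = Δ·Π!·Σ² = 6/143  (sign +1)
sum: t=0:+1/161280 = 1/161280
3j²(1 6 5; 1 -4 3) = Δ·Π!·Σ² = 15/286  (sign +1)
combine: 4πI² = 429·6/143·15/286 = 135/143
take √, sign +1: I = 0.27409047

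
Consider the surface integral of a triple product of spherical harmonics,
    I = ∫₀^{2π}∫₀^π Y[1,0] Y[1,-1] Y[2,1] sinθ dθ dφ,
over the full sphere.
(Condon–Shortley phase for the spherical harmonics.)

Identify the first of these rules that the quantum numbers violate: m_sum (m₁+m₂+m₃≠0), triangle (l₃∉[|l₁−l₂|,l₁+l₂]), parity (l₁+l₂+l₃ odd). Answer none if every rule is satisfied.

none

m₁+m₂+m₃ = 0 − 1 + 1 = 0  ✓
triangle: |1−1|=0 ≤ l₃=2 ≤ 1+1=2  ✓
parity: l₁+l₂+l₃ = 4 is even  ✓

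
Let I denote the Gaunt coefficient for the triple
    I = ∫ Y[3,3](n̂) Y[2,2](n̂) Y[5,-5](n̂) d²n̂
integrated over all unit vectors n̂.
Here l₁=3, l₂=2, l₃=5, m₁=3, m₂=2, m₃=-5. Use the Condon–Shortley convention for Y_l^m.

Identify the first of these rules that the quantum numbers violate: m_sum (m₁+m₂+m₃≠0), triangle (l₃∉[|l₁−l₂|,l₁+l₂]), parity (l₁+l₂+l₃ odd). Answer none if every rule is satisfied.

azimuthal sum: 3 + 2 − 5 = 0  ✓
1 ≤ 5 ≤ 5 (triangle on l)  ✓
L = 3 + 2 + 5 = 10 (even)  ✓

none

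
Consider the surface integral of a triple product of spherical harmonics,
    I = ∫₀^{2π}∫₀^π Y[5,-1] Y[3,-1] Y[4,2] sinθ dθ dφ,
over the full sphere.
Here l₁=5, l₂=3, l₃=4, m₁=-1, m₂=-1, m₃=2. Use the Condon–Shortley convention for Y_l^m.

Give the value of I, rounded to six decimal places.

0.106335

m-sum 0 ✓  L=12 even ✓  2≤4≤8 ✓
Π(2lᵢ+1) = 11×7×9 = 693
triangle coeff Δ(5,3,4) = 1/180180
Σ_t [1,3]: t=1:−1/576 t=2:+1/144 t=3:−1/576 = 1/288
(3j)²=20/1001 [(5 3 4; 0 0 0)], sign=+1
Σ_t [0,2]: t=0:+1/34560 t=1:−1/720 t=2:+1/384 = 43/34560
(3j)²=1849/180180 [(5 3 4; -1 -1 2)], sign=+1
⇒ 4πI² = 1849/13013
I = (+1)√(1849/13013/(4π)) = 0.10633465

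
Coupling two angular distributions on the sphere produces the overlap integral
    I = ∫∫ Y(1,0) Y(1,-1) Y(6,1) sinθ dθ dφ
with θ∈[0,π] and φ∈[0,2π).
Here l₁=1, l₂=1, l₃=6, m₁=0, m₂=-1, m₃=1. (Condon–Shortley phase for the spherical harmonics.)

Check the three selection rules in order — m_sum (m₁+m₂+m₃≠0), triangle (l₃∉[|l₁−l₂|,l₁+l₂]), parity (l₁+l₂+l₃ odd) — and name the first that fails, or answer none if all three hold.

azimuthal sum: 0 − 1 + 1 = 0  ✓
0 ≤ 6 ≤ 2 (triangle on l)  ✗
L = 1 + 1 + 6 = 8 (even)

triangle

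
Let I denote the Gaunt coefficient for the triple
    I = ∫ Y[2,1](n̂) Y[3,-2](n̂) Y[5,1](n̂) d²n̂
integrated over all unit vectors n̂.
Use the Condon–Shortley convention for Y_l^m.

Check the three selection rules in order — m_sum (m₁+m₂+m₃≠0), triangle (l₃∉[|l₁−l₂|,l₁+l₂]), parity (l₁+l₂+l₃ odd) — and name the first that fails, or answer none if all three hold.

none

m₁+m₂+m₃ = 1 − 2 + 1 = 0  ✓
triangle: |2−3|=1 ≤ l₃=5 ≤ 2+3=5  ✓
parity: l₁+l₂+l₃ = 10 is even  ✓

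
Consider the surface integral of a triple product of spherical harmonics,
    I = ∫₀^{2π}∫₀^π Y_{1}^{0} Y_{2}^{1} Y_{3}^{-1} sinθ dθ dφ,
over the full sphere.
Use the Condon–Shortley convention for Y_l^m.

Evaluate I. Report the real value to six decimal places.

Rules hold: Σm=0, L=6 even, 1≤3≤3.
N = 3·5·7 = 105
Δ = 0!·2!·4!/7! = 1/105
Racah Σ t=0..0: t=0:+1/4 = 1/4
⇒ 3j(1 2 3; 0 0 0)² = 3/35, sgn -1
Racah Σ t=0..0: t=0:+1/6 = 1/6
⇒ 3j(1 2 3; 0 1 -1)² = 8/105, sgn +1
4πI² = N·(3j₀)²·(3jₘ)² = 24/35
I = -1·√(0.685714/4π) = -0.23359668

-0.233597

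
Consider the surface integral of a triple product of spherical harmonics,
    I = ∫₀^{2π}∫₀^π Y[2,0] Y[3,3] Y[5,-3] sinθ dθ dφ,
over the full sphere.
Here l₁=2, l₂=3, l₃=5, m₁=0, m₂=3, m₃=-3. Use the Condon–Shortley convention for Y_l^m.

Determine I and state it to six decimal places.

Checks pass: Σm=0; 10 even; l₃=5∈[1,5].
(2·2+1)(2·3+1)(2·5+1) = 385
Δ: 0! 4! 6! / 11! → 1/2310
sum: t=0:+1/144 = 1/144
3j²(2 3 5; 0 0 0) = Δ·Π!·Σ² = 10/231  (sign -1)
sum: t=0:+1/2880 = 1/2880
3j²(2 3 5; 0 3 -3) = Δ·Π!·Σ² = 2/165  (sign +1)
combine: 4πI² = 385·10/231·2/165 = 20/99
take √, sign -1: I = -0.12679218

-0.126792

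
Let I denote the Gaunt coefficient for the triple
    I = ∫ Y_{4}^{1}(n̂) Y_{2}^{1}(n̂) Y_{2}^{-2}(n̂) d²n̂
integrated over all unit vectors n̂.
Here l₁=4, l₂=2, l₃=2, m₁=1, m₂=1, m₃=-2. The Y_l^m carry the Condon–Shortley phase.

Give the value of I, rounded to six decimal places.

-0.090112

m-sum 0 ✓  L=8 even ✓  2≤2≤6 ✓
Π(2lᵢ+1) = 9×5×5 = 225
triangle coeff Δ(4,2,2) = 1/630
Σ_t [2,2]: t=2:+1/16 = 1/16
(3j)²=2/35 [(4 2 2; 0 0 0)], sign=+1
Σ_t [3,3]: t=3:−1/144 = -1/144
(3j)²=1/126 [(4 2 2; 1 1 -2)], sign=-1
⇒ 4πI² = 5/49
I = (-1)√(5/49/(4π)) = -0.09011188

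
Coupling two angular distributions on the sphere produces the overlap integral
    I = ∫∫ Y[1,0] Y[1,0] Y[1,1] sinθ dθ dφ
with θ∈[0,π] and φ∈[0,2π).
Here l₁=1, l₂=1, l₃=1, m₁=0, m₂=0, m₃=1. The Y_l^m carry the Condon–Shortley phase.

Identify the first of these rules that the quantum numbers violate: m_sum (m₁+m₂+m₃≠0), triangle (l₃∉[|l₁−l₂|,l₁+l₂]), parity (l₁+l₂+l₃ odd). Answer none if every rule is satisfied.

m_sum

azimuthal sum: 0 + 0 + 1 = 1  ✗
0 ≤ 1 ≤ 2 (triangle on l)
L = 1 + 1 + 1 = 3 (odd)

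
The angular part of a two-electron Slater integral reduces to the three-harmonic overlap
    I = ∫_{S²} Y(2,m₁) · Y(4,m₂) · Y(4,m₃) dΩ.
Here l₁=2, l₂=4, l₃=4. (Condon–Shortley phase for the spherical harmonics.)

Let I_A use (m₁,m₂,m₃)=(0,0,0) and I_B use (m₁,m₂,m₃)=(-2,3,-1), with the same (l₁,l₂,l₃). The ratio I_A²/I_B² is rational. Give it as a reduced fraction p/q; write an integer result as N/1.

Same 2,4,4: normalisation and zero-m 3j drop out of the ratio.
A: Δ: 2! 2! 6! / 11! → 1/13860; sum: t=0:+1/192 t=1:−1/36 t=2:+1/192 = -5/288; 3j²(2 4 4; 0 0 0) = Δ·Π!·Σ² = 20/693  (sign -1)
B: Δ: 2! 2! 6! / 11! → 1/13860; sum: t=2:+1/480 = 1/480; 3j²(2 4 4; -2 3 -1) = Δ·Π!·Σ² = 3/110  (sign -1)
I_A²/I_B² = (20/693)/(3/110) = 200/189

200/189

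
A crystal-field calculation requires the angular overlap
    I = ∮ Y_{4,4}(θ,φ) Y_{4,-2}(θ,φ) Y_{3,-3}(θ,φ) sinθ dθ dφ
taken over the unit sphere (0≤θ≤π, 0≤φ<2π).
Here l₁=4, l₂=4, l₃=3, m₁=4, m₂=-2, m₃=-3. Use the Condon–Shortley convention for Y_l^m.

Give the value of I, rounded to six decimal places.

m-sum = 4 − 2 − 3 = -1 ≠ 0 ⇒ I = 0

0.000000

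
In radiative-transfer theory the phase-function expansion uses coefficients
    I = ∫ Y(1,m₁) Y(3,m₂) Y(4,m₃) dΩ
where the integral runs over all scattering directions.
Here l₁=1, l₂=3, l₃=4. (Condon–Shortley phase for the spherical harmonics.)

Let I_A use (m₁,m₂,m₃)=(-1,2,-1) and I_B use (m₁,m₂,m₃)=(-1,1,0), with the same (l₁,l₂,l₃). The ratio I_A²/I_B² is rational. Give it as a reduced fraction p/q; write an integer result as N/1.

1/2

Shared (l₁,l₂,l₃)=(1,3,4): N and (l;000)² cancel in I_A²/I_B².
A: Δ = 0!·2!·6!/9! = 1/252; Racah Σ t=0..0: t=0:+1/240 = 1/240; ⇒ 3j(1 3 4; -1 2 -1)² = 1/84, sgn -1
B: Δ = 0!·2!·6!/9! = 1/252; Racah Σ t=0..0: t=0:+1/96 = 1/96; ⇒ 3j(1 3 4; -1 1 0)² = 1/42, sgn +1
I_A²/I_B² = (1/84)/(1/42) = 1/2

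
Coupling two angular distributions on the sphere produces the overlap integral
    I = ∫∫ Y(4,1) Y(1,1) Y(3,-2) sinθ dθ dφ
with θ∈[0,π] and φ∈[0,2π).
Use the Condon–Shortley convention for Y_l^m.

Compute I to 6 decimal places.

Checks pass: Σm=0; 8 even; l₃=3∈[3,5].
(2·4+1)(2·1+1)(2·3+1) = 189
Δ: 2! 6! 0! / 9! → 1/252
sum: t=1:−1/36 = -1/36
3j²(4 1 3; 0 0 0) = Δ·Π!·Σ² = 4/63  (sign +1)
sum: t=2:+1/240 = 1/240
3j²(4 1 3; 1 1 -2) = Δ·Π!·Σ² = 1/84  (sign -1)
combine: 4πI² = 189·4/63·1/84 = 1/7
take √, sign -1: I = -0.10662181

-0.106622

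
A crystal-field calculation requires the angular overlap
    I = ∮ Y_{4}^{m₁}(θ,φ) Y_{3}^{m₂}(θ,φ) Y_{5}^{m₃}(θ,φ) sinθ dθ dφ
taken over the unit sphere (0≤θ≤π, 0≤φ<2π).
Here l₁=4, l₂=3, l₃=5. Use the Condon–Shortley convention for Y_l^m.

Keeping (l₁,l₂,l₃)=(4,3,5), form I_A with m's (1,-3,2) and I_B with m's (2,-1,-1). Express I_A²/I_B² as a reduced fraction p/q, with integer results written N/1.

Shared (l₁,l₂,l₃)=(4,3,5): N and (l;000)² cancel in I_A²/I_B².
A: Δ = 2!·6!·4!/13! = 1/180180; Racah Σ t=0..0: t=0:+1/1728 = 1/1728; ⇒ 3j(4 3 5; 1 -3 2)² = 25/858, sgn -1
B: Δ = 2!·6!·4!/13! = 1/180180; Racah Σ t=0..2: t=0:+1/384 t=1:−1/720 t=2:+1/34560 = 43/34560; ⇒ 3j(4 3 5; 2 -1 -1)² = 1849/180180, sgn +1
I_A²/I_B² = (25/858)/(1849/180180) = 5250/1849

5250/1849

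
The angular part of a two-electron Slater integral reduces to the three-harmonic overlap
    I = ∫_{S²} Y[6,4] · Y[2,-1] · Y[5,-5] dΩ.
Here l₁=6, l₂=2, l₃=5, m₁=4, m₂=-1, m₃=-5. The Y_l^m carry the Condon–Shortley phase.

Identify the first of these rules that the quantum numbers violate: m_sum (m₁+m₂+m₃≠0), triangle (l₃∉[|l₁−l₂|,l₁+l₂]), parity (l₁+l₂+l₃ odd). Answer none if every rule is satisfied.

Σmᵢ = -2  ✗
l₃∈[|l₁−l₂|,l₁+l₂]=[4,8], have l₃=5
Σlᵢ = 13 ⇒ odd

m_sum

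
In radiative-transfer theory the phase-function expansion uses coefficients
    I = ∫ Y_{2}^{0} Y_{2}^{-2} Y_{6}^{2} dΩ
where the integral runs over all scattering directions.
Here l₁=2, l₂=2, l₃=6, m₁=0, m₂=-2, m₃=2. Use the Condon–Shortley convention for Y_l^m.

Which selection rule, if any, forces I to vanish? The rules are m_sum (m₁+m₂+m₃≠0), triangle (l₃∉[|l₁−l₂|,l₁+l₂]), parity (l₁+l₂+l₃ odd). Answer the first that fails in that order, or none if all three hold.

triangle

m₁+m₂+m₃ = 0 − 2 + 2 = 0  ✓
triangle: |2−2|=0 ≤ l₃=6 ≤ 2+2=4  ✗
parity: l₁+l₂+l₃ = 10 is even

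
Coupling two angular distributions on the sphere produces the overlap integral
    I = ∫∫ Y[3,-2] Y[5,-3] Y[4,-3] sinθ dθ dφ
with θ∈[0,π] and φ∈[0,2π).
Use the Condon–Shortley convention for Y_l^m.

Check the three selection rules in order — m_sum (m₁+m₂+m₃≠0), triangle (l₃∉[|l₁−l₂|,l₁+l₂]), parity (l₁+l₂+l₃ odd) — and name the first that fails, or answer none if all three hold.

m₁+m₂+m₃ = -2 − 3 − 3 = -8  ✗
triangle: |3−5|=2 ≤ l₃=4 ≤ 3+5=8
parity: l₁+l₂+l₃ = 12 is even

m_sum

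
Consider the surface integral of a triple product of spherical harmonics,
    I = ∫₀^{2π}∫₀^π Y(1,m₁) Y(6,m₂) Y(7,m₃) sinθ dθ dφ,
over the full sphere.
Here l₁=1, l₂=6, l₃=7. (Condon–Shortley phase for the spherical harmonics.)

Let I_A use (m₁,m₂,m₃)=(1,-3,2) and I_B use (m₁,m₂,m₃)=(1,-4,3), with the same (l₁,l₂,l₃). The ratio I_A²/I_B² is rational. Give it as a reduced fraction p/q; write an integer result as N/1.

5/3

Same 1,6,7: normalisation and zero-m 3j drop out of the ratio.
A: Δ: 0! 2! 12! / 15! → 1/1365; sum: t=0:+1/4354560 = 1/4354560; 3j²(1 6 7; 1 -3 2) = Δ·Π!·Σ² = 2/273  (sign -1)
B: Δ: 0! 2! 12! / 15! → 1/1365; sum: t=0:+1/14515200 = 1/14515200; 3j²(1 6 7; 1 -4 3) = Δ·Π!·Σ² = 2/455  (sign +1)
I_A²/I_B² = (2/273)/(2/455) = 5/3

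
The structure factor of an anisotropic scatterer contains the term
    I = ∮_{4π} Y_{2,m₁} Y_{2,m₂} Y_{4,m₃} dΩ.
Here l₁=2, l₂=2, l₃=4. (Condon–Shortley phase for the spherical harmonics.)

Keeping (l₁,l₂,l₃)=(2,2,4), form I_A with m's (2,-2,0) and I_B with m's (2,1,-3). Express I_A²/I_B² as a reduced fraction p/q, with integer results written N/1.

1/35

l's match ⇒ only the (l;m) 3-j factors differ between A and B.
A: triangle coeff Δ(2,2,4) = 1/630; Σ_t [0,0]: t=0:+1/576 = 1/576; (3j)²=1/630 [(2 2 4; 2 -2 0)], sign=+1
B: triangle coeff Δ(2,2,4) = 1/630; Σ_t [0,0]: t=0:+1/144 = 1/144; (3j)²=1/18 [(2 2 4; 2 1 -3)], sign=-1
I_A²/I_B² = (1/630)/(1/18) = 1/35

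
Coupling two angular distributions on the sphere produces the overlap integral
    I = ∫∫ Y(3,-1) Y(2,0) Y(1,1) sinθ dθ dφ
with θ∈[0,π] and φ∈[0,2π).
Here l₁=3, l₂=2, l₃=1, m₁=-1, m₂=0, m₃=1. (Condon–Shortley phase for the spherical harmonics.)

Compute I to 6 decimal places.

Checks pass: Σm=0; 6 even; l₃=1∈[1,5].
(2·3+1)(2·2+1)(2·1+1) = 105
Δ: 4! 2! 0! / 7! → 1/105
sum: t=2:+1/4 = 1/4
3j²(3 2 1; 0 0 0) = Δ·Π!·Σ² = 3/35  (sign -1)
sum: t=2:+1/8 = 1/8
3j²(3 2 1; -1 0 1) = Δ·Π!·Σ² = 2/35  (sign +1)
combine: 4πI² = 105·3/35·2/35 = 18/35
take √, sign -1: I = -0.20230066

-0.202301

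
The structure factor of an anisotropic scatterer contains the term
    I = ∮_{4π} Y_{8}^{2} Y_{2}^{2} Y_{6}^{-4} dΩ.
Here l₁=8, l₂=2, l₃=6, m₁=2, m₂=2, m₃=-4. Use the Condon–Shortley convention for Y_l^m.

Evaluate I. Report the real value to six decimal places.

0.032867

Checks pass: Σm=0; 16 even; l₃=6∈[6,10].
(2·8+1)(2·2+1)(2·6+1) = 1105
Δ: 4! 12! 0! / 17! → 1/30940
sum: t=2:+1/2073600 = 1/2073600
3j²(8 2 6; 0 0 0) = Δ·Π!·Σ² = 28/1105  (sign +1)
sum: t=4:+1/174182400 = 1/174182400
3j²(8 2 6; 2 2 -4) = Δ·Π!·Σ² = 3/6188  (sign +1)
combine: 4πI² = 1105·28/1105·3/6188 = 3/221
take √, sign +1: I = 0.03286696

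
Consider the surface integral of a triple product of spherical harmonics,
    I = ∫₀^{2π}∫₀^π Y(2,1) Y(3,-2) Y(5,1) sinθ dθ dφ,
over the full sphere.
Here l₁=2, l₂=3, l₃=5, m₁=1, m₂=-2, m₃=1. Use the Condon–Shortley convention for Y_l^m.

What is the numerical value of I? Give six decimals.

Checks pass: Σm=0; 10 even; l₃=5∈[1,5].
(2·2+1)(2·3+1)(2·5+1) = 385
Δ: 0! 4! 6! / 11! → 1/2310
sum: t=0:+1/144 = 1/144
3j²(2 3 5; 0 0 0) = Δ·Π!·Σ² = 10/231  (sign -1)
sum: t=0:+1/720 = 1/720
3j²(2 3 5; 1 -2 1) = Δ·Π!·Σ² = 4/385  (sign +1)
combine: 4πI² = 385·10/231·4/385 = 40/231
take √, sign -1: I = -0.11738675

-0.117387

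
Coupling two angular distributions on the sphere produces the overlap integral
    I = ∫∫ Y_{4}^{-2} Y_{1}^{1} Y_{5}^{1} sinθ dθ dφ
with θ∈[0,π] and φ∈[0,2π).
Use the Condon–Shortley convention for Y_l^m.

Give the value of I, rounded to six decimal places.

-0.120286

Rules hold: Σm=0, L=10 even, 3≤5≤5.
N = 9·3·11 = 297
Δ = 0!·8!·2!/11! = 1/495
Racah Σ t=0..0: t=0:+1/576 = 1/576
⇒ 3j(4 1 5; 0 0 0)² = 5/99, sgn -1
Racah Σ t=0..0: t=0:+1/2880 = 1/2880
⇒ 3j(4 1 5; -2 1 1)² = 2/165, sgn +1
4πI² = N·(3j₀)²·(3jₘ)² = 2/11
I = -1·√(0.181818/4π) = -0.12028562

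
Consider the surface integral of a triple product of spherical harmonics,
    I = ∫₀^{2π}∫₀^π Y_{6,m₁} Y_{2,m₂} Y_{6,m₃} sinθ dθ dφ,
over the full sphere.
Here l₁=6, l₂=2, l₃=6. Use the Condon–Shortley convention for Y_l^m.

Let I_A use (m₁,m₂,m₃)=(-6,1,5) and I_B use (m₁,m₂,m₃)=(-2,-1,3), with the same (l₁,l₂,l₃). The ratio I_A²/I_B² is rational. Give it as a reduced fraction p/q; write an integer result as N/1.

Same 6,2,6: normalisation and zero-m 3j drop out of the ratio.
A: Δ: 2! 10! 2! / 15! → 1/90090; sum: t=2:+1/7257600 = 1/7257600; 3j²(6 2 6; -6 1 5) = Δ·Π!·Σ² = 11/455  (sign -1)
B: Δ: 2! 10! 2! / 15! → 1/90090; sum: t=0:+1/161280 t=1:−1/60480 = -1/96768; 3j²(6 2 6; -2 -1 3) = Δ·Π!·Σ² = 15/1001  (sign +1)
I_A²/I_B² = (11/455)/(15/1001) = 121/75

121/75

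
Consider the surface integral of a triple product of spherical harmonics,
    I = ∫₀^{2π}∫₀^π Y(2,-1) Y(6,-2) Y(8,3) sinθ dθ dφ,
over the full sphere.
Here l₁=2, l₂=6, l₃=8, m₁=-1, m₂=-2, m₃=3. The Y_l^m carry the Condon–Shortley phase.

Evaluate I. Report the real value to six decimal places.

Rules hold: Σm=0, L=16 even, 4≤8≤8.
N = 5·13·17 = 1105
Δ = 0!·4!·12!/17! = 1/30940
Racah Σ t=0..0: t=0:+1/2073600 = 1/2073600
⇒ 3j(2 6 8; 0 0 0)² = 28/1105, sgn +1
Racah Σ t=0..0: t=0:+1/5806080 = 1/5806080
⇒ 3j(2 6 8; -1 -2 3)² = 165/6188, sgn -1
4πI² = N·(3j₀)²·(3jₘ)² = 165/221
I = -1·√(0.746606/4π) = -0.24374791

-0.243748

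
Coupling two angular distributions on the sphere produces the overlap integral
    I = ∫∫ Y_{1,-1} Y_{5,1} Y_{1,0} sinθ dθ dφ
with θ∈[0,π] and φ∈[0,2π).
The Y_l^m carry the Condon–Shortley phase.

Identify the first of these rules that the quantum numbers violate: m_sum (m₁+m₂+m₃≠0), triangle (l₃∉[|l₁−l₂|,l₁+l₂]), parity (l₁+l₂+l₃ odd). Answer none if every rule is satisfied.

azimuthal sum: -1 + 1 + 0 = 0  ✓
4 ≤ 1 ≤ 6 (triangle on l)  ✗
L = 1 + 5 + 1 = 7 (odd)

triangle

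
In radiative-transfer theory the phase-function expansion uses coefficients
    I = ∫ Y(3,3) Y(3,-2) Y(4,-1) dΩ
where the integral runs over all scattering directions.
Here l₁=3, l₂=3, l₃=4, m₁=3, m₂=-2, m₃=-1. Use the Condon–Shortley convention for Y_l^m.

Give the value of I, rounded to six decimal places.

Checks pass: Σm=0; 10 even; l₃=4∈[0,6].
(2·3+1)(2·3+1)(2·4+1) = 441
Δ: 2! 4! 4! / 11! → 1/34650
sum: t=0:+1/72 t=1:−1/16 t=2:+1/72 = -5/144
3j²(3 3 4; 0 0 0) = Δ·Π!·Σ² = 2/77  (sign -1)
sum: t=0:+1/288 = 1/288
3j²(3 3 4; 3 -2 -1) = Δ·Π!·Σ² = 5/231  (sign -1)
combine: 4πI² = 441·2/77·5/231 = 30/121
take √, sign +1: I = 0.14046335

0.140463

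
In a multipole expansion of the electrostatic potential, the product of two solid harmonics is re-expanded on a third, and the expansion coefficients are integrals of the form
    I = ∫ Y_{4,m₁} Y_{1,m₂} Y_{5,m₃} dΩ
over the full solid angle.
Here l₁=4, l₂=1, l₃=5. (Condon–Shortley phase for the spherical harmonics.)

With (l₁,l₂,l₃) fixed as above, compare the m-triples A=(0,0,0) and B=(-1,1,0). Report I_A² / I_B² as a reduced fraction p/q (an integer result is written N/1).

5/2

l's match ⇒ only the (l;m) 3-j factors differ between A and B.
A: triangle coeff Δ(4,1,5) = 1/495; Σ_t [0,0]: t=0:+1/576 = 1/576; (3j)²=5/99 [(4 1 5; 0 0 0)], sign=-1
B: triangle coeff Δ(4,1,5) = 1/495; Σ_t [0,0]: t=0:+1/1440 = 1/1440; (3j)²=2/99 [(4 1 5; -1 1 0)], sign=-1
I_A²/I_B² = (5/99)/(2/99) = 5/2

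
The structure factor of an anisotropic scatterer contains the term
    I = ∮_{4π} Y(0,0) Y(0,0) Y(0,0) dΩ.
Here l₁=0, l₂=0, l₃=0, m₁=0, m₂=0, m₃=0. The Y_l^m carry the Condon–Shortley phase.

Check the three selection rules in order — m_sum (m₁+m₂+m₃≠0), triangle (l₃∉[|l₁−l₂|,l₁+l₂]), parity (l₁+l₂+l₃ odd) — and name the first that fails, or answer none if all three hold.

none

azimuthal sum: 0 + 0 + 0 = 0  ✓
0 ≤ 0 ≤ 0 (triangle on l)  ✓
L = 0 + 0 + 0 = 0 (even)  ✓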